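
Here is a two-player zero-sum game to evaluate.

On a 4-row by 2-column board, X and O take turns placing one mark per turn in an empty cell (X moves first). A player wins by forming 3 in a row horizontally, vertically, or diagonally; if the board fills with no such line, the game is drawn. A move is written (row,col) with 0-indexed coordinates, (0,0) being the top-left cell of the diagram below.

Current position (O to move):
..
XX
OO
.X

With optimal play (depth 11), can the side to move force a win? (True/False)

p1 O@[../XX/OO/.X]: (0,0)[O./XX/OO/.X]+0* (0,1)[.O/XX/OO/.X]+0 (3,0)[../XX/OO/OX]+0
p2 X@[O./XX/OO/.X]: (0,1)[OX/XX/OO/.X]+0* (3,0)[O./XX/OO/XX]+0
p3 O@[OX/XX/OO/.X]: (3,0)[OX/XX/OO/OX]+0*
p4 X@[OX/XX/OO/OX] terminal +0; root [../XX/OO/.X] d11

O winning at [../XX/OO/.X]: False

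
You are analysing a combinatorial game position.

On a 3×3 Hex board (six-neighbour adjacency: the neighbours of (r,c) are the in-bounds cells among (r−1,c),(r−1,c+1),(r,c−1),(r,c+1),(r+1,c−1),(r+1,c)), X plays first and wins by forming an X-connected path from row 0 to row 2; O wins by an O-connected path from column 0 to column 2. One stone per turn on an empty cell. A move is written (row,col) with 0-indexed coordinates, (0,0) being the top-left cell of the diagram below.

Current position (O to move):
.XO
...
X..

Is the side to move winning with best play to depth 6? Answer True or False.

ply 1, O at .XO/.../X.. | (0,0)=-1→OXO/.../X..*; (1,0)=-1→.XO/O../X..; (1,1)=-1→.XO/.O./X..; (1,2)=-1→.XO/..O/X..; (2,1)=-1→.XO/.../XO.; (2,2)=-1→.XO/.../X.O
ply 2, X at OXO/.../X.. | (1,0)=+1→OXO/X../X..*; (1,1)=+1→OXO/.X./X..; (1,2)=+1→OXO/..X/X..; (2,1)=+1→OXO/.../XX.; (2,2)=+1→OXO/.../X.X
ply 3: OXO/X../X.. is terminal -1 (O); from .XO/.../X.. depth 6

O winning at [.XO/.../X..]: False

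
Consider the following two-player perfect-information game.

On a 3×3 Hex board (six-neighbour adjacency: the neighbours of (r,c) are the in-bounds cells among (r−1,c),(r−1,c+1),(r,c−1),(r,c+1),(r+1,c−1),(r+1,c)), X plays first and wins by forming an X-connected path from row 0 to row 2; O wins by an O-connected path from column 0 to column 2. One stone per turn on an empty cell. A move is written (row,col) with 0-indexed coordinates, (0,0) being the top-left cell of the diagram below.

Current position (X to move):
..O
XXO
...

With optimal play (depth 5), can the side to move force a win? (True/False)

X winning at [..O/XXO/...]: True

ply 1, X at ..O/XXO/... | (0,0)=+1→X.O/XXO/...*; (0,1)=+1→.XO/XXO/...; (2,0)=+1→..O/XXO/X..; (2,1)=+1→..O/XXO/.X.; (2,2)=+1→..O/XXO/..X
ply 2, O at X.O/XXO/... | (0,1)=-1→XOO/XXO/...*; (2,0)=-1→X.O/XXO/O..; (2,1)=-1→X.O/XXO/.O.; (2,2)=-1→X.O/XXO/..O
ply 3, X at XOO/XXO/... | (2,0)=+1→XOO/XXO/X..*; (2,1)=+1→XOO/XXO/.X.; (2,2)=+1→XOO/XXO/..X
ply 4: XOO/XXO/X.. is terminal -1 (O); from ..O/XXO/... depth 5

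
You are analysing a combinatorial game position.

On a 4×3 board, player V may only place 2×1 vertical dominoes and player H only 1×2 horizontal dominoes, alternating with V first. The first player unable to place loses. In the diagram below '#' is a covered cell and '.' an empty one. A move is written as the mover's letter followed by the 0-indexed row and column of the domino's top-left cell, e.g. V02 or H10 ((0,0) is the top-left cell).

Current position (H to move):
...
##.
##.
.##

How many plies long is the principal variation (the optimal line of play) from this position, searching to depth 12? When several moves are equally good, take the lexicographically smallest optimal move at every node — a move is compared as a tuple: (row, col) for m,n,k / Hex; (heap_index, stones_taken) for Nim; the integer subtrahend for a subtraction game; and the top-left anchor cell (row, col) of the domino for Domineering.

p1 H@[.../##./##./.##]: H00[##./##./##./.##]-1* H01[.##/##./##./.##]-1
p2 V@[##./##./##./.##]: V02[###/###/##./.##]+1* V12[##./###/###/.##]+1
p3 H@[###/###/##./.##] terminal -1; root [.../##./##./.##] d12

PV length from [.../##./##./.##]: 2 plies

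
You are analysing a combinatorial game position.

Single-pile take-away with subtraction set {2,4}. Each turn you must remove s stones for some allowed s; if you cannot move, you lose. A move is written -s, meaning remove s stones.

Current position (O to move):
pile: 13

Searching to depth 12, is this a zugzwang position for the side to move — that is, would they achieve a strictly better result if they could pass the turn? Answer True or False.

ply 1, O at 13 | -2=-1→11*; -4=-1→9
ply 2, X at 11 | -2=-1→9; -4=+1→7*
ply 3, O at 7 | -2=-1→5*; -4=-1→3
ply 4, X at 5 | -2=-1→3; -4=+1→1*
ply 5: 1 is terminal -1 (O); from 13 depth 12
suppose O passes — search the same position with X to move:
pass> ply 1, X at 13 | -2=-1→11*; -4=-1→9
pass> ply 2, O at 11 | -2=-1→9; -4=+1→7*
pass> ply 3, X at 7 | -2=-1→5*; -4=-1→3
pass> ply 4, O at 5 | -2=-1→3; -4=+1→1*
pass> ply 5: 1 is terminal -1 (X); from 13 depth 12
for O: play -1, pass +1

zugzwang(13, O) = True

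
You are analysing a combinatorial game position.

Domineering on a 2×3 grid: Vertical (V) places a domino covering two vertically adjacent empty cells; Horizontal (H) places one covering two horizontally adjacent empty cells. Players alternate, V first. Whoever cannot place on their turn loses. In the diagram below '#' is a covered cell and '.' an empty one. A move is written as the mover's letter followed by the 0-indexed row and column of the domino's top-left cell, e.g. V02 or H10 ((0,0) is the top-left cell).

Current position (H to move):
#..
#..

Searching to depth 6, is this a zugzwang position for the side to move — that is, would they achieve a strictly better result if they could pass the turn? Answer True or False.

p1 H@[#../#..]: H01[###/#..]+1* H11[#../###]+1
p2 V@[###/#..] terminal -1; root [#../#..] d6
suppose H passes — search the same position with V to move:
pass> p1 V@[#../#..]: V01[##./##.]+1* V02[#.#/#.#]+1
pass> p2 H@[##./##.] terminal -1; root [#../#..] d6
for H: play +1, pass -1

zugzwang(#../#.., H) = False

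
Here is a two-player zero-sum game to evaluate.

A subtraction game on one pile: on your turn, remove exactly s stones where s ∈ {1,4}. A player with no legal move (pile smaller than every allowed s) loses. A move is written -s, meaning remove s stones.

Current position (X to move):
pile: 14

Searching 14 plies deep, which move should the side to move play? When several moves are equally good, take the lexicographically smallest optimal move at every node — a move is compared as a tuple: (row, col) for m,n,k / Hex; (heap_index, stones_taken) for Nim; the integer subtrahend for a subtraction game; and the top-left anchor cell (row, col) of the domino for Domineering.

X's best at [14]: -4

p1 X@[14]: -1[13]-1 -4[10]+1*
p2 O@[10]: -1[9]-1* -4[6]-1
p3 X@[9]: -1[8]-1 -4[5]+1*
p4 O@[5]: -1[4]-1* -4[1]-1
p5 X@[4]: -1[3]-1 -4[0]+1*
p6 O@[0] terminal -1; root [14] d14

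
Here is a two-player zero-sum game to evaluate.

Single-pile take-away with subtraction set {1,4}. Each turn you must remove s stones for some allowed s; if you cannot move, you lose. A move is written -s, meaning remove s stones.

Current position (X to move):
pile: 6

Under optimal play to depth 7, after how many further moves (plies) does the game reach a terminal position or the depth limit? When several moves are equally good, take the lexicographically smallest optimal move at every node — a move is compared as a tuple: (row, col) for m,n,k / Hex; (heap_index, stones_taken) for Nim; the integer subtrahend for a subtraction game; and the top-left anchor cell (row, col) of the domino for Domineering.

PV length from [6]: 3 plies

[6] X move#1: -1:+1/5*, -4:+1/2
[5] O move#2: -1:-1/4*, -4:-1/1
[4] X move#3: -1:-1/3, -4:+1/0*
[0] end (terminal -1, O#4); searched 6 to 7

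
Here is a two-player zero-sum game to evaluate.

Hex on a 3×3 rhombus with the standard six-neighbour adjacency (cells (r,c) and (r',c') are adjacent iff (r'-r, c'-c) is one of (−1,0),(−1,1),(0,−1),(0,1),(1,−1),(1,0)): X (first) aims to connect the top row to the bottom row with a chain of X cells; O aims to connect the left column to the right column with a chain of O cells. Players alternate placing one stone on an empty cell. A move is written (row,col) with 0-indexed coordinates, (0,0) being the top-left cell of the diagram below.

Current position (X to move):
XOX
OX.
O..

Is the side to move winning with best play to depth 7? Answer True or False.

X winning at [XOX/OX./O..]: True

ply 1, X at XOX/OX./O.. | (1,2)=+1→XOX/OXX/O..*; (2,1)=+1→XOX/OX./OX.; (2,2)=+1→XOX/OX./O.X
ply 2, O at XOX/OXX/O.. | (2,1)=-1→XOX/OXX/OO.*; (2,2)=-1→XOX/OXX/O.O
ply 3, X at XOX/OXX/OO. | (2,2)=+1→XOX/OXX/OOX*
ply 4: XOX/OXX/OOX is terminal -1 (O); from XOX/OX./O.. depth 7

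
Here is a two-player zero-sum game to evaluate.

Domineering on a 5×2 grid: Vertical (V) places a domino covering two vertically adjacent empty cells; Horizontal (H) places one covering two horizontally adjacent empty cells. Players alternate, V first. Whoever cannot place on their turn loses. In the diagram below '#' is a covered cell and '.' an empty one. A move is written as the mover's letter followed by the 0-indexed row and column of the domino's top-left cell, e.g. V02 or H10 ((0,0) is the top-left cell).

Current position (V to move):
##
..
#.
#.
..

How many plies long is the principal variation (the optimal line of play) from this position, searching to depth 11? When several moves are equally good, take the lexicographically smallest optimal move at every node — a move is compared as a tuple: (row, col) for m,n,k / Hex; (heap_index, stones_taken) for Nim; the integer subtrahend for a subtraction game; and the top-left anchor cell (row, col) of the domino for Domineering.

[##/../#./#./..] V move#1: V11:-1/##/.#/##/#./..*, V21:-1/##/../##/##/.., V31:-1/##/../#./##/.#
[##/.#/##/#./..] H move#2: H40:+1/##/.#/##/#./##*
[##/.#/##/#./##] end (terminal -1, V#3); searched ##/../#./#./.. to 11

PV length from [##/../#./#./..]: 2 plies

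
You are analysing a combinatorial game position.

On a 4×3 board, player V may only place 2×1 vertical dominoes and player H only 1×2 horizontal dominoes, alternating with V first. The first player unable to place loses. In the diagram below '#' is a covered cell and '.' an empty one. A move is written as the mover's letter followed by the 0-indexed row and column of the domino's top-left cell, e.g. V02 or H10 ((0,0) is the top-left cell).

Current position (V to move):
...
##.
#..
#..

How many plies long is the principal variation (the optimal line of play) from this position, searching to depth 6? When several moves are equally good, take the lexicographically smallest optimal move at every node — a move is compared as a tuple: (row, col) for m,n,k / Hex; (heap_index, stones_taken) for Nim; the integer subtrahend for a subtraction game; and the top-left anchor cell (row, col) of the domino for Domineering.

ply 1, V at .../##./#../#.. | V02=-1→..#/###/#../#..; V12=-1→.../###/#.#/#..; V21=+1→.../##./##./##.*; V22=+1→.../##./#.#/#.#
ply 2, H at .../##./##./##. | H00=-1→##./##./##./##.*; H01=-1→.##/##./##./##.
ply 3, V at ##./##./##./##. | V02=+1→###/###/##./##.*; V12=+1→##./###/###/##.; V22=+1→##./##./###/###
ply 4: ###/###/##./##. is terminal -1 (H); from .../##./#../#.. depth 6

PV length from [.../##./#../#..]: 3 plies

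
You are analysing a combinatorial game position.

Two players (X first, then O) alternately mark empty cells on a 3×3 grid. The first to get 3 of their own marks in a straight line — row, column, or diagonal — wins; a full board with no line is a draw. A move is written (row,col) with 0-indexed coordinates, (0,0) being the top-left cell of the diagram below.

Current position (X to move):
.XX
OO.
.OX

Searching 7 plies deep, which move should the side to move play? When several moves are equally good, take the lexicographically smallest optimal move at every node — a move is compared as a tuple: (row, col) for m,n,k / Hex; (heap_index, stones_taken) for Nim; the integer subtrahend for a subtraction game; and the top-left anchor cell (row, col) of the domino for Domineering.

ply 1, X at .XX/OO./.OX | (0,0)=+1→XXX/OO./.OX*; (1,2)=+1→.XX/OOX/.OX; (2,0)=-1→.XX/OO./XOX
ply 2: XXX/OO./.OX is terminal -1 (O); from .XX/OO./.OX depth 7

X's best at [.XX/OO./.OX]: (0,0)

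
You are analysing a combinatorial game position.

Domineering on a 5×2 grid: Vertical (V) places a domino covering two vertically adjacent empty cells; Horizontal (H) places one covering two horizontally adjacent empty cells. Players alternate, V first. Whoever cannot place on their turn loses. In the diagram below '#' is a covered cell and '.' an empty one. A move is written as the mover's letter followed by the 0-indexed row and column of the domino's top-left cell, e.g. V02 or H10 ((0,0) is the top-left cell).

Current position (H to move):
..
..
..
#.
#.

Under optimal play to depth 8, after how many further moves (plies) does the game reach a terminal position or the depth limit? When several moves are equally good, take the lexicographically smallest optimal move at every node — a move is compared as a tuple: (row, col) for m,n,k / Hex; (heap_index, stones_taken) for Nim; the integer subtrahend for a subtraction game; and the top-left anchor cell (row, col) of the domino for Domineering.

PV length from [../../../#./#.]: 3 plies

[../../../#./#.] H move#1: H00:-1/##/../../#./#., H10:+1/../##/../#./#.*, H20:-1/../../##/#./#.
[../##/../#./#.] V move#2: V21:-1/../##/.#/##/#.*, V31:-1/../##/../##/##
[../##/.#/##/#.] H move#3: H00:+1/##/##/.#/##/#.*
[##/##/.#/##/#.] end (terminal -1, V#4); searched ../../../#./#. to 8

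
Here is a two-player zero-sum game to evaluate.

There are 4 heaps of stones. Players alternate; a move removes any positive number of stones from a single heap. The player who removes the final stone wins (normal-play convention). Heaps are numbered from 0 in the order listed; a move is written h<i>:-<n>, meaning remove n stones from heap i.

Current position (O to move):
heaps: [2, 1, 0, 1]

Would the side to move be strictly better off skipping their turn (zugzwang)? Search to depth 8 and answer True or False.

ply 1, O at (2,1,0,1) | h0:-1=-1→(1,1,0,1); h0:-2=+1→(0,1,0,1)*; h1:-1=-1→(2,0,0,1); h3:-1=-1→(2,1,0,0)
ply 2, X at (0,1,0,1) | h1:-1=-1→(0,0,0,1)*; h3:-1=-1→(0,1,0,0)
ply 3, O at (0,0,0,1) | h3:-1=+1→(0,0,0,0)*
ply 4: (0,0,0,0) is terminal -1 (X); from (2,1,0,1) depth 8
if O skipped the turn, X would face:
~ ply 1, X at (2,1,0,1) | h0:-1=-1→(1,1,0,1); h0:-2=+1→(0,1,0,1)*; h1:-1=-1→(2,0,0,1); h3:-1=-1→(2,1,0,0)
~ ply 2, O at (0,1,0,1) | h1:-1=-1→(0,0,0,1)*; h3:-1=-1→(0,1,0,0)
~ ply 3, X at (0,0,0,1) | h3:-1=+1→(0,0,0,0)*
~ ply 4: (0,0,0,0) is terminal -1 (O); from (2,1,0,1) depth 8
compare (O): move=+1 vs pass=-1

zugzwang((2,1,0,1), O) = False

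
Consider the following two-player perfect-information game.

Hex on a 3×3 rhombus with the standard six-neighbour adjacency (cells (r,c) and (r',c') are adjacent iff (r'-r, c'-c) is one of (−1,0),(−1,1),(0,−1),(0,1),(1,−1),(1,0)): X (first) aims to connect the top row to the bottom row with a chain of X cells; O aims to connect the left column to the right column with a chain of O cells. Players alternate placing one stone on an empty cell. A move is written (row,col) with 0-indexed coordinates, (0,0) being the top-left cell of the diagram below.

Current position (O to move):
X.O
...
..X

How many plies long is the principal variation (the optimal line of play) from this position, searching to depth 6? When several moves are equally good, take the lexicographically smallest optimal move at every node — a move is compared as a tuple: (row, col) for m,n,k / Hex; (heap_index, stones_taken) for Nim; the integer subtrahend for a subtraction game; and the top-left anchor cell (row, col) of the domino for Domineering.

ply 1, O at X.O/.../..X | (0,1)=-1→XOO/.../..X; (1,0)=+1→X.O/O../..X*; (1,1)=+1→X.O/.O./..X; (1,2)=-1→X.O/..O/..X; (2,0)=-1→X.O/.../O.X; (2,1)=-1→X.O/.../.OX
ply 2, X at X.O/O../..X | (0,1)=-1→XXO/O../..X*; (1,1)=-1→X.O/OX./..X; (1,2)=-1→X.O/O.X/..X; (2,0)=-1→X.O/O../X.X; (2,1)=-1→X.O/O../.XX
ply 3, O at XXO/O../..X | (1,1)=+1→XXO/OO./..X*; (1,2)=-1→XXO/O.O/..X; (2,0)=-1→XXO/O../O.X; (2,1)=-1→XXO/O../.OX
ply 4: XXO/OO./..X is terminal -1 (X); from X.O/.../..X depth 6

PV length from [X.O/.../..X]: 3 plies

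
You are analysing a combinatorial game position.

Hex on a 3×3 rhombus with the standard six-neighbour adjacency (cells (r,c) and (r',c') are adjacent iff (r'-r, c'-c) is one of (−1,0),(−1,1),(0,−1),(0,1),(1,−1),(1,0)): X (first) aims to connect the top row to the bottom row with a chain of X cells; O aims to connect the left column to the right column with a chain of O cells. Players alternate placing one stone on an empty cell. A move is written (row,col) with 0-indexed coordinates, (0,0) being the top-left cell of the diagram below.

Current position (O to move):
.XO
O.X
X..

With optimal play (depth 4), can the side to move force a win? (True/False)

O winning at [.XO/O.X/X..]: True

p1 O@[.XO/O.X/X..]: (0,0)[OXO/O.X/X..]-1 (1,1)[.XO/OOX/X..]+1* (2,1)[.XO/O.X/XO.]-1 (2,2)[.XO/O.X/X.O]-1
p2 X@[.XO/OOX/X..] terminal -1; root [.XO/O.X/X..] d4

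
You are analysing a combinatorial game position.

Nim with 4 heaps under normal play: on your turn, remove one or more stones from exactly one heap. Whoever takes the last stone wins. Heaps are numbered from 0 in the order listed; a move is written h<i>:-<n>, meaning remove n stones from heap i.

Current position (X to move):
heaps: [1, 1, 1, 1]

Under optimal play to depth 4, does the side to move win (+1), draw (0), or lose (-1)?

value((1,1,1,1), X) = -1

p1 X@[(1,1,1,1)]: h0:-1[(0,1,1,1)]-1* h1:-1[(1,0,1,1)]-1 h2:-1[(1,1,0,1)]-1 h3:-1[(1,1,1,0)]-1
p2 O@[(0,1,1,1)]: h1:-1[(0,0,1,1)]+1* h2:-1[(0,1,0,1)]+1 h3:-1[(0,1,1,0)]+1
p3 X@[(0,0,1,1)]: h2:-1[(0,0,0,1)]-1* h3:-1[(0,0,1,0)]-1
p4 O@[(0,0,0,1)]: h3:-1[(0,0,0,0)]+1*
p5 X@[(0,0,0,0)] terminal -1; root [(1,1,1,1)] d4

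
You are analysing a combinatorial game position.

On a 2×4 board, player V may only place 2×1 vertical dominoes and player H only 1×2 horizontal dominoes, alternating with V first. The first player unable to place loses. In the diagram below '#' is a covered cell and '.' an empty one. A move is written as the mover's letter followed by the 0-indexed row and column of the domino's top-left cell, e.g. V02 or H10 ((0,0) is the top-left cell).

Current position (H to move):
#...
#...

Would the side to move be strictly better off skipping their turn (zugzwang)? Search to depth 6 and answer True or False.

zugzwang(#.../#..., H) = False

[#.../#...] H move#1: H01:+1/###./#...*, H02:+1/#.##/#..., H11:+1/#.../###., H12:+1/#.../#.##
[###./#...] V move#2: V03:-1/####/#..#*
[####/#..#] H move#3: H11:+1/####/####*
[####/####] end (terminal -1, V#4); searched #.../#... to 6
pass branch (V moves first from the same position):
  | [#.../#...] V move#1: V01:-1/##../##.., V02:+1/#.#./#.#.*, V03:-1/#..#/#..#
  | [#.#./#.#.] end (terminal -1, H#2); searched #.../#... to 6
H moving scores +1; H passing scores -1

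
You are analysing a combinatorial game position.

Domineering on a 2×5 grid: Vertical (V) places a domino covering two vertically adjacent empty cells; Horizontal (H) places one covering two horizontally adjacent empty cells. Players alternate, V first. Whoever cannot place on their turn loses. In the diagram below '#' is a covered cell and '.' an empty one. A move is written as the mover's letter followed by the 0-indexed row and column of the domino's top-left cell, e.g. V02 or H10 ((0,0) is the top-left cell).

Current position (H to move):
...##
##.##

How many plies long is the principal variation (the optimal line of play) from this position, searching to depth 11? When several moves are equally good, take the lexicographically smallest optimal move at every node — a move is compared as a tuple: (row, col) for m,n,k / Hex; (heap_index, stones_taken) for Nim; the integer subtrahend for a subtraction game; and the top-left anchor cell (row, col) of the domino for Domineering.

PV length from [...##/##.##]: 1 ply

[...##/##.##] H move#1: H00:-1/##.##/##.##, H01:+1/.####/##.##*
[.####/##.##] end (terminal -1, V#2); searched ...##/##.## to 11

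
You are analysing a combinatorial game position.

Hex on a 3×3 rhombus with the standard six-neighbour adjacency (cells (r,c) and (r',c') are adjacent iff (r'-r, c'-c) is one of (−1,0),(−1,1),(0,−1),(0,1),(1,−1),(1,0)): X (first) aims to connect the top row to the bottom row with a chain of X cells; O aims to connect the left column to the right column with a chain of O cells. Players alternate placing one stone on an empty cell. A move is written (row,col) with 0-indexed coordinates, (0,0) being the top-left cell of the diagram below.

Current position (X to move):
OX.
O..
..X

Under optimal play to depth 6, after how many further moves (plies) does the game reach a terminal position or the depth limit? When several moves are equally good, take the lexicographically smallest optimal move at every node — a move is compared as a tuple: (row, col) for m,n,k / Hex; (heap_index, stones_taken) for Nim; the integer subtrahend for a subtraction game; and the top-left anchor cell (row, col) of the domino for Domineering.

PV length from [OX./O../..X]: 3 plies

p1 X@[OX./O../..X]: (0,2)[OXX/O../..X]+1* (1,1)[OX./OX./..X]+1 (1,2)[OX./O.X/..X]+1 (2,0)[OX./O../X.X]-1 (2,1)[OX./O../.XX]-1
p2 O@[OXX/O../..X]: (1,1)[OXX/OO./..X]-1* (1,2)[OXX/O.O/..X]-1 (2,0)[OXX/O../O.X]-1 (2,1)[OXX/O../.OX]-1
p3 X@[OXX/OO./..X]: (1,2)[OXX/OOX/..X]+1* (2,0)[OXX/OO./X.X]-1 (2,1)[OXX/OO./.XX]-1
p4 O@[OXX/OOX/..X] terminal -1; root [OX./O../..X] d6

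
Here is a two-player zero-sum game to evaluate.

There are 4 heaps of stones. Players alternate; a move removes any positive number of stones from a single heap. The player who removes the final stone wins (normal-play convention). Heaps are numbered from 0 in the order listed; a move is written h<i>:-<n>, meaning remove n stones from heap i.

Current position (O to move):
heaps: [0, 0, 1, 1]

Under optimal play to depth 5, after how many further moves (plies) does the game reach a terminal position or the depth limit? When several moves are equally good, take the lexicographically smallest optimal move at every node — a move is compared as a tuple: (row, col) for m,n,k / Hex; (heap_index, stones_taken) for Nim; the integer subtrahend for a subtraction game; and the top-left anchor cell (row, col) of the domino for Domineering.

ply 1, O at (0,0,1,1) | h2:-1=-1→(0,0,0,1)*; h3:-1=-1→(0,0,1,0)
ply 2, X at (0,0,0,1) | h3:-1=+1→(0,0,0,0)*
ply 3: (0,0,0,0) is terminal -1 (O); from (0,0,1,1) depth 5

PV length from [(0,0,1,1)]: 2 plies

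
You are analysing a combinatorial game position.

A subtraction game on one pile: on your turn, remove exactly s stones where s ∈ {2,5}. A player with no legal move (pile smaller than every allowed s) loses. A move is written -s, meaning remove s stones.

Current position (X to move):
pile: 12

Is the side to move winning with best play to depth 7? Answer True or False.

p1 X@[12]: -2[10]-1 -5[7]+1*
p2 O@[7]: -2[5]-1* -5[2]-1
p3 X@[5]: -2[3]-1 -5[0]+1*
p4 O@[0] terminal -1; root [12] d7

X winning at [12]: True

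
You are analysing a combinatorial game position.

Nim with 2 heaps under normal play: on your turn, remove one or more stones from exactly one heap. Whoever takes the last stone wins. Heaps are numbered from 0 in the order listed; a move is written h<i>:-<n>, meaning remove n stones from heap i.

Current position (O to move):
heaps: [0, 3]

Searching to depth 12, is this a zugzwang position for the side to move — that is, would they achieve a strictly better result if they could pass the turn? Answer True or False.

zugzwang((0,3), O) = False

[(0,3)] O move#1: h1:-1:-1/(0,2), h1:-2:-1/(0,1), h1:-3:+1/(0,0)*
[(0,0)] end (terminal -1, X#2); searched (0,3) to 12
if O skipped the turn, X would face:
~ [(0,3)] X move#1: h1:-1:-1/(0,2), h1:-2:-1/(0,1), h1:-3:+1/(0,0)*
~ [(0,0)] end (terminal -1, O#2); searched (0,3) to 12
compare (O): move=+1 vs pass=-1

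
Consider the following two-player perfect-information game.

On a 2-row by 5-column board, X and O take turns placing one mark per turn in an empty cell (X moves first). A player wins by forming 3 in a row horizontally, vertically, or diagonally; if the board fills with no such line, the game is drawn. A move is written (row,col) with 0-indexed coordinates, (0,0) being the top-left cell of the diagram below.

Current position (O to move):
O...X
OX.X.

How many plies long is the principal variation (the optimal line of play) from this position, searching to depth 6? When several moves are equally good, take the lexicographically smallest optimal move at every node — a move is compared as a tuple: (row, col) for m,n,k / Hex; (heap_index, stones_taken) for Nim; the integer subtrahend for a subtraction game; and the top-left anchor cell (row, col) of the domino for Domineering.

PV length from [O...X/OX.X.]: 5 plies

ply 1, O at O...X/OX.X. | (0,1)=-1→OO..X/OX.X.; (0,2)=-1→O.O.X/OX.X.; (0,3)=-1→O..OX/OX.X.; (1,2)=+0→O...X/OXOX.*; (1,4)=-1→O...X/OX.XO
ply 2, X at O...X/OXOX. | (0,1)=+0→OX..X/OXOX.*; (0,2)=+0→O.X.X/OXOX.; (0,3)=+0→O..XX/OXOX.; (1,4)=+0→O...X/OXOXX
ply 3, O at OX..X/OXOX. | (0,2)=+0→OXO.X/OXOX.*; (0,3)=+0→OX.OX/OXOX.; (1,4)=+0→OX..X/OXOXO
ply 4, X at OXO.X/OXOX. | (0,3)=+0→OXOXX/OXOX.*; (1,4)=+0→OXO.X/OXOXX
ply 5, O at OXOXX/OXOX. | (1,4)=+0→OXOXX/OXOXO*
ply 6: OXOXX/OXOXO is terminal +0 (X); from O...X/OX.X. depth 6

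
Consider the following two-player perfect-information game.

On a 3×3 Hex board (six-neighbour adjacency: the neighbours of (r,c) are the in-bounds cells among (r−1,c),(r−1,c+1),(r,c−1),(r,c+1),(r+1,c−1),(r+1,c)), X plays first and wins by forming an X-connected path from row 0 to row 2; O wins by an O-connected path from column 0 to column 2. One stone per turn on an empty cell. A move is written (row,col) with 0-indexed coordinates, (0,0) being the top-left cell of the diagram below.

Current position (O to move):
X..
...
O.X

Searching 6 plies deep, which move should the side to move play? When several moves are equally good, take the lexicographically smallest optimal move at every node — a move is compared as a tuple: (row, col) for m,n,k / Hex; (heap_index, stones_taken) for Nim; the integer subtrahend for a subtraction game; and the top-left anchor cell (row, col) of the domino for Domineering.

O's best at [X../.../O.X]: (1,1)

ply 1, O at X../.../O.X | (0,1)=-1→XO./.../O.X; (0,2)=-1→X.O/.../O.X; (1,0)=-1→X../O../O.X; (1,1)=+1→X../.O./O.X*; (1,2)=+1→X../..O/O.X; (2,1)=-1→X../.../OOX
ply 2, X at X../.O./O.X | (0,1)=-1→XX./.O./O.X*; (0,2)=-1→X.X/.O./O.X; (1,0)=-1→X../XO./O.X; (1,2)=-1→X../.OX/O.X; (2,1)=-1→X../.O./OXX
ply 3, O at XX./.O./O.X | (0,2)=+1→XXO/.O./O.X*; (1,0)=+1→XX./OO./O.X; (1,2)=+1→XX./.OO/O.X; (2,1)=+1→XX./.O./OOX
ply 4: XXO/.O./O.X is terminal -1 (X); from X../.../O.X depth 6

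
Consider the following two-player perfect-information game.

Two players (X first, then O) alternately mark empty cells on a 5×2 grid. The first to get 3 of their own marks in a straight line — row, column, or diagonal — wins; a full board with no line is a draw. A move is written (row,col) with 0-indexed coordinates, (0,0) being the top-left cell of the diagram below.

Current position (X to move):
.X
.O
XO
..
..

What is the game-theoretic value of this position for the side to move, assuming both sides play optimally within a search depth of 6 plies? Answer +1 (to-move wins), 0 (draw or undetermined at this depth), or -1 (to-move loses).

p1 X@[.X/.O/XO/../..]: (0,0)[XX/.O/XO/../..]-1 (1,0)[.X/XO/XO/../..]-1 (3,0)[.X/.O/XO/X./..]-1 (3,1)[.X/.O/XO/.X/..]+0* (4,0)[.X/.O/XO/../X.]-1 (4,1)[.X/.O/XO/../.X]-1
p2 O@[.X/.O/XO/.X/..]: (0,0)[OX/.O/XO/.X/..]-1 (1,0)[.X/OO/XO/.X/..]+0* (3,0)[.X/.O/XO/OX/..]+0 (4,0)[.X/.O/XO/.X/O.]-1 (4,1)[.X/.O/XO/.X/.O]-1
p3 X@[.X/OO/XO/.X/..]: (0,0)[XX/OO/XO/.X/..]+0* (3,0)[.X/OO/XO/XX/..]+0 (4,0)[.X/OO/XO/.X/X.]+0 (4,1)[.X/OO/XO/.X/.X]+0
p4 O@[XX/OO/XO/.X/..]: (3,0)[XX/OO/XO/OX/..]+0* (4,0)[XX/OO/XO/.X/O.]+0 (4,1)[XX/OO/XO/.X/.O]+0
p5 X@[XX/OO/XO/OX/..]: (4,0)[XX/OO/XO/OX/X.]+0* (4,1)[XX/OO/XO/OX/.X]+0
p6 O@[XX/OO/XO/OX/X.]: (4,1)[XX/OO/XO/OX/XO]+0*
p7 X@[XX/OO/XO/OX/XO] terminal +0; root [.X/.O/XO/../..] d6

value(.X/.O/XO/../.., X) = 0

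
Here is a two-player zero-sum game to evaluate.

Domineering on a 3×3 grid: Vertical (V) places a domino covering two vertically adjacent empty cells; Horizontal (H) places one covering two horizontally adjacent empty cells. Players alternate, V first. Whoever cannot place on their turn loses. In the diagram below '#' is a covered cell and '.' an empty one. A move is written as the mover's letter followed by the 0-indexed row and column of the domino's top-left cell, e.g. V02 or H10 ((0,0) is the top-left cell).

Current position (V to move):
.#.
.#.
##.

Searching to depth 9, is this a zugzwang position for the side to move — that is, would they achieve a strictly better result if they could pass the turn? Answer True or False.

zugzwang(.#./.#./##., V) = False

[.#./.#./##.] V move#1: V00:+1/##./##./##.*, V02:+1/.##/.##/##., V12:+1/.#./.##/###
[##./##./##.] end (terminal -1, H#2); searched .#./.#./##. to 9
if V skipped the turn, H would face:
~ [.#./.#./##.] end (terminal -1, H#1); searched .#./.#./##. to 9
compare (V): move=+1 vs pass=+1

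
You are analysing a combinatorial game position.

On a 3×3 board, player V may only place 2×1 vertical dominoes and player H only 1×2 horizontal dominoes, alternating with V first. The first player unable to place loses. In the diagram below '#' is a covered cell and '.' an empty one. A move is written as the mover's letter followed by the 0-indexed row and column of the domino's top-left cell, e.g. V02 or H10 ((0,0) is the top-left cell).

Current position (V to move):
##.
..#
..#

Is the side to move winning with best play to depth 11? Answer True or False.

V winning at [##./..#/..#]: True

[##./..#/..#] V move#1: V10:+1/##./#.#/#.#*, V11:+1/##./.##/.##
[##./#.#/#.#] end (terminal -1, H#2); searched ##./..#/..# to 11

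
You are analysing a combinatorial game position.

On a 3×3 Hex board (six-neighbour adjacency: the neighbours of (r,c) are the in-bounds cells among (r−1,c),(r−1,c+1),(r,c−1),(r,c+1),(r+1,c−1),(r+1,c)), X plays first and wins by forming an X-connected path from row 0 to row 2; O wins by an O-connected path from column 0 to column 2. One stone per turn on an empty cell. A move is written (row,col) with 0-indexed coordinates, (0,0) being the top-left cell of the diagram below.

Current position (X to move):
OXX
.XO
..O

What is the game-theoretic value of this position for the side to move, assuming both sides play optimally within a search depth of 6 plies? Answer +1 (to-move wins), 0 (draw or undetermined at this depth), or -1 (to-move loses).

value(OXX/.XO/..O, X) = +1

[OXX/.XO/..O] X move#1: (1,0):+1/OXX/XXO/..O*, (2,0):+1/OXX/.XO/X.O, (2,1):+1/OXX/.XO/.XO
[OXX/XXO/..O] O move#2: (2,0):-1/OXX/XXO/O.O*, (2,1):-1/OXX/XXO/.OO
[OXX/XXO/O.O] X move#3: (2,1):+1/OXX/XXO/OXO*
[OXX/XXO/OXO] end (terminal -1, O#4); searched OXX/.XO/..O to 6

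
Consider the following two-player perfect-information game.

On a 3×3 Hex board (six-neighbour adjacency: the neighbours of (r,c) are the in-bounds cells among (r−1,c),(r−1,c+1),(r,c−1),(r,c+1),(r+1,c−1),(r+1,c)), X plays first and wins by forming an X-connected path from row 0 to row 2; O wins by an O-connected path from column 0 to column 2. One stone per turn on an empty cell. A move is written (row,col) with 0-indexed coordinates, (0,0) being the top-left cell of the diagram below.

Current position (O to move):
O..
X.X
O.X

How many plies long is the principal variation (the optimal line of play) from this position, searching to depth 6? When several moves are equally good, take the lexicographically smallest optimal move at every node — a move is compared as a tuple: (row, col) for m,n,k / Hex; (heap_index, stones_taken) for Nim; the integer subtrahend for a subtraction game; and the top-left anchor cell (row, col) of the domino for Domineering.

PV length from [O../X.X/O.X]: 3 plies

[O../X.X/O.X] O move#1: (0,1):-1/OO./X.X/O.X, (0,2):+1/O.O/X.X/O.X*, (1,1):-1/O../XOX/O.X, (2,1):-1/O../X.X/OOX
[O.O/X.X/O.X] X move#2: (0,1):-1/OXO/X.X/O.X*, (1,1):-1/O.O/XXX/O.X, (2,1):-1/O.O/X.X/OXX
[OXO/X.X/O.X] O move#3: (1,1):+1/OXO/XOX/O.X*, (2,1):-1/OXO/X.X/OOX
[OXO/XOX/O.X] end (terminal -1, X#4); searched O../X.X/O.X to 6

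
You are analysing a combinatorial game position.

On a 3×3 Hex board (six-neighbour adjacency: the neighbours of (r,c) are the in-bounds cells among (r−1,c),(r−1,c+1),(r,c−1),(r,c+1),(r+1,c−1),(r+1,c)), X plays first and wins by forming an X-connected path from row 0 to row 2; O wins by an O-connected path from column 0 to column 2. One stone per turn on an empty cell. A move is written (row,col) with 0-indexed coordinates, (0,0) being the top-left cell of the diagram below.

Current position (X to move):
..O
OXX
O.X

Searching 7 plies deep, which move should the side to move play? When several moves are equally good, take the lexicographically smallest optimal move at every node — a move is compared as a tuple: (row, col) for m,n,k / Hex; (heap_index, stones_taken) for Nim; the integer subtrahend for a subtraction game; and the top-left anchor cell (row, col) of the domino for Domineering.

X's best at [..O/OXX/O.X]: (0,1)

p1 X@[..O/OXX/O.X]: (0,0)[X.O/OXX/O.X]-1 (0,1)[.XO/OXX/O.X]+1* (2,1)[..O/OXX/OXX]-1
p2 O@[.XO/OXX/O.X] terminal -1; root [..O/OXX/O.X] d7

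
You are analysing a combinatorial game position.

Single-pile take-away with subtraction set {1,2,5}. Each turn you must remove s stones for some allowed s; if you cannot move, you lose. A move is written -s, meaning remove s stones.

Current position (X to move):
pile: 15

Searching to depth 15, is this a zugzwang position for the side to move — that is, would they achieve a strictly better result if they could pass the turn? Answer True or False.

zugzwang(15, X) = True

ply 1, X at 15 | -1=-1→14*; -2=-1→13; -5=-1→10
ply 2, O at 14 | -1=-1→13; -2=+1→12*; -5=+1→9
ply 3, X at 12 | -1=-1→11*; -2=-1→10; -5=-1→7
ply 4, O at 11 | -1=-1→10; -2=+1→9*; -5=+1→6
ply 5, X at 9 | -1=-1→8*; -2=-1→7; -5=-1→4
ply 6, O at 8 | -1=-1→7; -2=+1→6*; -5=+1→3
ply 7, X at 6 | -1=-1→5*; -2=-1→4; -5=-1→1
ply 8, O at 5 | -1=-1→4; -2=+1→3*; -5=+1→0
ply 9, X at 3 | -1=-1→2*; -2=-1→1
ply 10, O at 2 | -1=-1→1; -2=+1→0*
ply 11: 0 is terminal -1 (X); from 15 depth 15
suppose X passes — search the same position with O to move:
pass> ply 1, O at 15 | -1=-1→14*; -2=-1→13; -5=-1→10
pass> ply 2, X at 14 | -1=-1→13; -2=+1→12*; -5=+1→9
pass> ply 3, O at 12 | -1=-1→11*; -2=-1→10; -5=-1→7
pass> ply 4, X at 11 | -1=-1→10; -2=+1→9*; -5=+1→6
pass> ply 5, O at 9 | -1=-1→8*; -2=-1→7; -5=-1→4
pass> ply 6, X at 8 | -1=-1→7; -2=+1→6*; -5=+1→3
pass> ply 7, O at 6 | -1=-1→5*; -2=-1→4; -5=-1→1
pass> ply 8, X at 5 | -1=-1→4; -2=+1→3*; -5=+1→0
pass> ply 9, O at 3 | -1=-1→2*; -2=-1→1
pass> ply 10, X at 2 | -1=-1→1; -2=+1→0*
pass> ply 11: 0 is terminal -1 (O); from 15 depth 15
for X: play -1, pass +1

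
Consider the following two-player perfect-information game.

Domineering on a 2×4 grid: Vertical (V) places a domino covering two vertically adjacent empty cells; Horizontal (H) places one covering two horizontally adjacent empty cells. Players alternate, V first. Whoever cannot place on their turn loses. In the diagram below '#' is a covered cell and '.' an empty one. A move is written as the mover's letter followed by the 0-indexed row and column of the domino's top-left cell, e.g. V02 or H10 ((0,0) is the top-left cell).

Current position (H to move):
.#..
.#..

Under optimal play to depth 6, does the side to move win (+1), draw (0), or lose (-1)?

ply 1, H at .#../.#.. | H02=+1→.###/.#..*; H12=+1→.#../.###
ply 2, V at .###/.#.. | V00=-1→####/##..*
ply 3, H at ####/##.. | H12=+1→####/####*
ply 4: ####/#### is terminal -1 (V); from .#../.#.. depth 6

value(.#../.#.., H) = +1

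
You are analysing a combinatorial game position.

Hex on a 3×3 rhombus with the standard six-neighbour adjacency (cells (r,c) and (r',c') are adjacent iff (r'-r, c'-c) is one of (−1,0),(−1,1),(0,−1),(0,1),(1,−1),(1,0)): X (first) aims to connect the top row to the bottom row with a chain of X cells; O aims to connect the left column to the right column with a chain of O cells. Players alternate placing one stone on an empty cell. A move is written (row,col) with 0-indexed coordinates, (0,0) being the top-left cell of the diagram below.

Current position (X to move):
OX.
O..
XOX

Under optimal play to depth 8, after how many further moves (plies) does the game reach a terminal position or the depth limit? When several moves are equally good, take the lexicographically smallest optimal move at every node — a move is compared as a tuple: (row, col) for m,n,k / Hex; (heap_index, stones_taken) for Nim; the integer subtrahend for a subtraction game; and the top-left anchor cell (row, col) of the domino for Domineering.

PV length from [OX./O../XOX]: 3 plies

ply 1, X at OX./O../XOX | (0,2)=+1→OXX/O../XOX*; (1,1)=+1→OX./OX./XOX; (1,2)=+1→OX./O.X/XOX
ply 2, O at OXX/O../XOX | (1,1)=-1→OXX/OO./XOX*; (1,2)=-1→OXX/O.O/XOX
ply 3, X at OXX/OO./XOX | (1,2)=+1→OXX/OOX/XOX*
ply 4: OXX/OOX/XOX is terminal -1 (O); from OX./O../XOX depth 8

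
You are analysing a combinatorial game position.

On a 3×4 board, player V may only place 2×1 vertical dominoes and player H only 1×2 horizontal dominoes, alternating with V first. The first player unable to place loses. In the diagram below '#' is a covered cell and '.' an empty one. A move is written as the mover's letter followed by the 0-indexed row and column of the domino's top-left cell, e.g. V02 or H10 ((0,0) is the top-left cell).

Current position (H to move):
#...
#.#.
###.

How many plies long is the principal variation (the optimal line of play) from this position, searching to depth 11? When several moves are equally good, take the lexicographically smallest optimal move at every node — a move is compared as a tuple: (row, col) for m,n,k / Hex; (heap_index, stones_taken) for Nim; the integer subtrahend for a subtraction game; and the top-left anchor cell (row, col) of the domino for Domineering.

p1 H@[#.../#.#./###.]: H01[###./#.#./###.]-1* H02[#.##/#.#./###.]-1
p2 V@[###./#.#./###.]: V03[####/#.##/###.]+1* V13[###./#.##/####]+1
p3 H@[####/#.##/###.] terminal -1; root [#.../#.#./###.] d11

PV length from [#.../#.#./###.]: 2 plies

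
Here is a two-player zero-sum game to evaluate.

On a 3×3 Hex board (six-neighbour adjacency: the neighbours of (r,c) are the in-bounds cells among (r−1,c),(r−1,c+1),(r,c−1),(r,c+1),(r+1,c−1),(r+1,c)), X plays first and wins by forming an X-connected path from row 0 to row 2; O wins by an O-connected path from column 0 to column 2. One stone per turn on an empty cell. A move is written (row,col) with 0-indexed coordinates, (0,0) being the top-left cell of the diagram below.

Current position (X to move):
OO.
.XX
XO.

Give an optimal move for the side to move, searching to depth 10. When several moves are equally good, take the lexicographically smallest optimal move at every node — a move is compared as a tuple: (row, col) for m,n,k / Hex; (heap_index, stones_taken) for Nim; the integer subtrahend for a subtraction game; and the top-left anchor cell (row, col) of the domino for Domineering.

ply 1, X at OO./.XX/XO. | (0,2)=+1→OOX/.XX/XO.*; (1,0)=-1→OO./XXX/XO.; (2,2)=-1→OO./.XX/XOX
ply 2: OOX/.XX/XO. is terminal -1 (O); from OO./.XX/XO. depth 10

X's best at [OO./.XX/XO.]: (0,2)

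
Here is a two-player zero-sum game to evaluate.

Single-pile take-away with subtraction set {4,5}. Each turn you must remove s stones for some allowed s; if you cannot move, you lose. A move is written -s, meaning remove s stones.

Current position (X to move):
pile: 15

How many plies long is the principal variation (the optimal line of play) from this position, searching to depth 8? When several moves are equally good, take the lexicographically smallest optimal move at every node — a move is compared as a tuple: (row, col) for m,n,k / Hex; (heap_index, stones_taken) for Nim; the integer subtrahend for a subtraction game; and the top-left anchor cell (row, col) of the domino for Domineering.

PV length from [15]: 3 plies

p1 X@[15]: -4[11]+1* -5[10]+1
p2 O@[11]: -4[7]-1* -5[6]-1
p3 X@[7]: -4[3]+1* -5[2]+1
p4 O@[3] terminal -1; root [15] d8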